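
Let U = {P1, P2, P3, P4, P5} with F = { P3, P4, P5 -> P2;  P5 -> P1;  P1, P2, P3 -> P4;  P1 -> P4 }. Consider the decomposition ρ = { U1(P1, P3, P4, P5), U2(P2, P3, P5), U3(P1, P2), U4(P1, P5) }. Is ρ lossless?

Yes

Chase test. Columns are P1, P2, P3, P4, P5; row i has aⱼ where attribute j ∈ Ui, else bᵢⱼ.
Initial tableau (one row per fragment):
  row 1: a1 b12 a3 a4 a5
  row 2: b21 a2 a3 b24 a5
  row 3: a1 a2 b33 b34 b35
  row 4: a1 b42 b43 b44 a5
Rows 1 and 2 agree on P5; apply P5→P1 and equate their P1 entries.
Rows 1 and 2 agree on P1; apply P1→P4 and equate their P4 entries.
Rows 1 and 3 agree on P1; apply P1→P4 and equate their P4 entries.
Rows 1 and 4 agree on P1; apply P1→P4 and equate their P4 entries.
Rows 1 and 2 agree on P3, P4, P5; apply P3, P4, P5→P2 and equate their P2 entries.
Row 1 is now all distinguished symbols — the join is lossless.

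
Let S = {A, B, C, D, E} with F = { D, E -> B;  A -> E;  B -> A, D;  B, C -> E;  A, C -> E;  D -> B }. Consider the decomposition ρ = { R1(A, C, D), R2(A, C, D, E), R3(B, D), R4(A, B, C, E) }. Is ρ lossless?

Yes

Chase test. Columns are A, B, C, D, E; row i has aⱼ where attribute j ∈ Ri, else bᵢⱼ.
Initial tableau (one row per fragment):
  row 1: a1 b12 a3 a4 b15
  row 2: a1 b22 a3 a4 a5
  row 3: b31 a2 b33 a4 b35
  row 4: a1 a2 a3 b44 a5
Rows 1 and 2 agree on A; apply A→E and equate their E entries.
Rows 3 and 4 agree on B; apply B→A, D and equate their A, D entries.
Rows 1 and 2 agree on D; apply D→B and equate their B entries.
Rows 1 and 3 agree on D; apply D→B and equate their B entries.
Rows 1 and 3 agree on A; apply A→E and equate their E entries.
Row 1 is now all distinguished symbols — the join is lossless.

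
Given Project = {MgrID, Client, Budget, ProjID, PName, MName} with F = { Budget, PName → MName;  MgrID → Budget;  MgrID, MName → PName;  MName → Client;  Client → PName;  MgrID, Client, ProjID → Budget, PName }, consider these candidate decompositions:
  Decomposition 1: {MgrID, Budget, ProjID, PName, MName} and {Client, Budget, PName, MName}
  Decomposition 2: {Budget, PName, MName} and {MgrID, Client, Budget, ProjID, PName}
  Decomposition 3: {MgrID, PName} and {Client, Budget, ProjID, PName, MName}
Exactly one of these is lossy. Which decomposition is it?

Decomposition 1: common = {Budget, PName, MName}, closure = {Client, Budget, PName, MName} → lossless.
Decomposition 2: common = {Budget, PName}, closure = {Client, Budget, PName, MName} → lossless.
Decomposition 3: common = {PName}, closure = {PName} → lossy.

Decomposition 3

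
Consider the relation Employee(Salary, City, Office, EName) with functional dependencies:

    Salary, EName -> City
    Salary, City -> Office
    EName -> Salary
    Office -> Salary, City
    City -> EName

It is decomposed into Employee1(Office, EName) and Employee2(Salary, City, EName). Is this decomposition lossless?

Yes

Common attributes: Employee1 ∩ Employee2 = {EName}.
Closure of {EName}: EName → Salary applies, adding Salary; Salary, EName → City applies, adding City; Salary, City → Office applies, adding Office. So (EName)⁺ = {Salary, City, Office, EName}.
This closure contains every attribute of Employee1, so Employee1 ∩ Employee2 → Employee1. The join is lossless.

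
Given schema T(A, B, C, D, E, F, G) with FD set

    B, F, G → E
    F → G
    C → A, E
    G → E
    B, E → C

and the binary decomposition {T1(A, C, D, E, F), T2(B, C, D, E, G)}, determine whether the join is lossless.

No

Common attributes: T1 ∩ T2 = {C, D, E}.
Closure of {C, D, E}: C → A, E applies, adding A. So (C, D, E)⁺ = {A, C, D, E}.
The closure contains neither all of T1 = {A, C, D, E, F} nor all of T2 = {B, C, D, E, G}, so the common attributes are not a superkey of either fragment. The join is lossy.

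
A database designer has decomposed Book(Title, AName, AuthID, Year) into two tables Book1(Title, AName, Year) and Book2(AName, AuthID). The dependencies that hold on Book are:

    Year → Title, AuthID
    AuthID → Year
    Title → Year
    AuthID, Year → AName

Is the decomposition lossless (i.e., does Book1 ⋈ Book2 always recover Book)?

Common attributes: Book1 ∩ Book2 = {AName}.
No dependency enlarges {AName}, so (AName)⁺ = {AName}.
The closure contains neither all of Book1 = {Title, AName, Year} nor all of Book2 = {AName, AuthID}, so the common attributes are not a superkey of either fragment. The join is lossy.

No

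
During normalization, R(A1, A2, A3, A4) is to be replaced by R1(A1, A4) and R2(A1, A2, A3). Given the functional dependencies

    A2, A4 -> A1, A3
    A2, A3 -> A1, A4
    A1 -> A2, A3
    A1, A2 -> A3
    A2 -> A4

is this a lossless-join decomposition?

Common attributes: R1 ∩ R2 = {A1}.
Closure of {A1}: A1 → A2, A3 applies, adding A2, A3; A2 → A4 applies, adding A4. So (A1)⁺ = {A1, A2, A3, A4}.
This closure contains every attribute of R1, so R1 ∩ R2 → R1. The join is lossless.

Yes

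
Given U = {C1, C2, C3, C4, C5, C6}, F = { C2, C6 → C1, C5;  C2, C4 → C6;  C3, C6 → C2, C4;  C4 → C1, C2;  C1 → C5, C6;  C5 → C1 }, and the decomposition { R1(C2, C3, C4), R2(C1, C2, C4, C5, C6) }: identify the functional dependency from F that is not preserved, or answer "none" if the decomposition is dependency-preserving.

Check C3, C6 → C2, C4: no single fragment contains all of {C2, C3, C4, C6}, and the restricted closure of {C3, C6} across the fragments never reaches {C2, C4}.
C2, C6 → C1, C5 is preserved.
C2, C4 → C6 is preserved.
C4 → C1, C2 is preserved.
C1 → C5, C6 is preserved.
C5 → C1 is preserved.

C3, C6 → C2, C4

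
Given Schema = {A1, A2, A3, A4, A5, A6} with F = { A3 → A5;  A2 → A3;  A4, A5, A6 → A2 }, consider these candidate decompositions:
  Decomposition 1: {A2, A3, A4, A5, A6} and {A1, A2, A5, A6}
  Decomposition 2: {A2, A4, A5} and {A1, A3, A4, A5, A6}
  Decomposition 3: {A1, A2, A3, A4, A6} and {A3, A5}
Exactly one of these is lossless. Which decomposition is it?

Decomposition 3

Decomposition 1: common = {A2, A5, A6}, closure = {A2, A3, A5, A6} → lossy.
Decomposition 2: common = {A4, A5}, closure = {A4, A5} → lossy.
Decomposition 3: common = {A3}, closure = {A3, A5} → lossless.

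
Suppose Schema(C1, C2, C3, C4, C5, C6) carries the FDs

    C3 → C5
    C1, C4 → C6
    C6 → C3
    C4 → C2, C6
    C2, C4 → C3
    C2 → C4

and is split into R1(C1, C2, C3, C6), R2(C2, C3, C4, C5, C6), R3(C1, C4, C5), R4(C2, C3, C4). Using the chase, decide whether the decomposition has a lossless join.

Yes

Chase test. Columns are C1, C2, C3, C4, C5, C6; row i has aⱼ where attribute j ∈ Ri, else bᵢⱼ.
Initial tableau (one row per fragment):
  row 1: a1 a2 a3 b14 b15 a6
  row 2: b21 a2 a3 a4 a5 a6
  row 3: a1 b32 b33 a4 a5 b36
  row 4: b41 a2 a3 a4 b45 b46
Rows 1 and 2 agree on C3; apply C3→C5 and equate their C5 entries.
Rows 1 and 4 agree on C3; apply C3→C5 and equate their C5 entries.
Rows 2 and 3 agree on C4; apply C4→C2, C6 and equate their C2, C6 entries.
Rows 2 and 4 agree on C4; apply C4→C2, C6 and equate their C2, C6 entries.
Rows 2 and 3 agree on C2, C4; apply C2, C4→C3 and equate their C3 entries.
Rows 1 and 2 agree on C2; apply C2→C4 and equate their C4 entries.
Row 1 is now all distinguished symbols — the join is lossless.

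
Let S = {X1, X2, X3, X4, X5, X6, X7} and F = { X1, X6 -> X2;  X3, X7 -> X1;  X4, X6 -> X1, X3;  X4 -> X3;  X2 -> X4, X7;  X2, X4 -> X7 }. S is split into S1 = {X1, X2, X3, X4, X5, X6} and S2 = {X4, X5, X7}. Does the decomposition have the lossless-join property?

Common attributes: S1 ∩ S2 = {X4, X5}.
Closure of {X4, X5}: X4 → X3 applies, adding X3. So (X4, X5)⁺ = {X3, X4, X5}.
The closure contains neither all of S1 = {X1, X2, X3, X4, X5, X6} nor all of S2 = {X4, X5, X7}, so the common attributes are not a superkey of either fragment. The join is lossy.

No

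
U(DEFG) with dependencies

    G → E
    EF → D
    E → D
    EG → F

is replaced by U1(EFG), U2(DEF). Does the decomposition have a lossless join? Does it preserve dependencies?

lossless and dependency-preserving

Lossless test: (EF)⁺ = {DEF}, which contains all of one fragment — lossless.
Dependency preservation: every FD's attributes lie within a single fragment, so each can be enforced locally — preserved.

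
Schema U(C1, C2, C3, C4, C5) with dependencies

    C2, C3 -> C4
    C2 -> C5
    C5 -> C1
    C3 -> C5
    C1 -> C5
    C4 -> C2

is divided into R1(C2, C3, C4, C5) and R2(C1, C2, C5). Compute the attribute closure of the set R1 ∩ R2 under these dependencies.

R1 ∩ R2 = {C2, C5}.
C5 → C1 applies, adding C1
Closure: {C1, C2, C5}.

C1, C2, C5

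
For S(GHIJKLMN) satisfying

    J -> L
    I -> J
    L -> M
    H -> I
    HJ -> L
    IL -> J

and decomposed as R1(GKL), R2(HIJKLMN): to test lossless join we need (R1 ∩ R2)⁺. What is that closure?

R1 ∩ R2 = {KL}.
L → M applies, adding M
Closure: {KLM}.

KLM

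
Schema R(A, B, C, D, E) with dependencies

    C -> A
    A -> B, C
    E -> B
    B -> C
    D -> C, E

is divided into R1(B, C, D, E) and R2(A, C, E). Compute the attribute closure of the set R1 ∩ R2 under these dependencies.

R1 ∩ R2 = {C, E}.
C → A applies, adding A
A → B, C applies, adding B
Closure: {A, B, C, E}.

A, B, C, E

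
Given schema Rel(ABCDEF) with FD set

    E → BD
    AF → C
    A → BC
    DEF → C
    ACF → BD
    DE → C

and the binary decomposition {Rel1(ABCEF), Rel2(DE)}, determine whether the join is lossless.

Common attributes: Rel1 ∩ Rel2 = {E}.
Closure of {E}: E → BD applies, adding BD; DE → C applies, adding C. So (E)⁺ = {BCDE}.
This closure contains every attribute of Rel2, so Rel1 ∩ Rel2 → Rel2. The join is lossless.

Yes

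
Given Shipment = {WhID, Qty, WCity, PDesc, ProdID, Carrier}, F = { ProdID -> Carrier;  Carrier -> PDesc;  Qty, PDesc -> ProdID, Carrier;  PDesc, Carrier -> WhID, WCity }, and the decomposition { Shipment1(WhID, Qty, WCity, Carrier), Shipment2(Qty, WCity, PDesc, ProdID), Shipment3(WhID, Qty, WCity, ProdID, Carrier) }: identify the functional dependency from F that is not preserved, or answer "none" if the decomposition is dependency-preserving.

Carrier -> PDesc

Check Carrier → PDesc: no single fragment contains all of {PDesc, Carrier}, and the restricted closure of {Carrier} across the fragments never reaches {PDesc}.
ProdID → Carrier is preserved.
Qty, PDesc → ProdID, Carrier is preserved.
PDesc, Carrier → WhID, WCity is preserved.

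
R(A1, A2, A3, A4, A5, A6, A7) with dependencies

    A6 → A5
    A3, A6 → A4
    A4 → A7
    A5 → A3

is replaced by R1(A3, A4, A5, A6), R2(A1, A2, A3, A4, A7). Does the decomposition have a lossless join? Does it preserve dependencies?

Lossless test: (A3, A4)⁺ = {A3, A4, A7}, which is a superkey of neither fragment — lossy.
Dependency preservation: every FD's attributes lie within a single fragment, so each can be enforced locally — preserved.

lossy but dependency-preserving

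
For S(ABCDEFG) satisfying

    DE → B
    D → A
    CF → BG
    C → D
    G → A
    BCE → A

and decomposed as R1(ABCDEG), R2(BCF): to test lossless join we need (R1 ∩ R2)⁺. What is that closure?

ABCD

R1 ∩ R2 = {BC}.
C → D applies, adding D
D → A applies, adding A
Closure: {ABCD}.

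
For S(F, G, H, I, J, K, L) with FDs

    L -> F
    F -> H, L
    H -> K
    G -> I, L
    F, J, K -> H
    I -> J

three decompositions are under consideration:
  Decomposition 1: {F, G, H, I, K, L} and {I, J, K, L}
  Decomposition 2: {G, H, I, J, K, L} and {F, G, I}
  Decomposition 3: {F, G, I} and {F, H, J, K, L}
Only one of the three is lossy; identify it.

Decomposition 1: common = {I, K, L}, closure = {F, H, I, J, K, L} → lossless.
Decomposition 2: common = {G, I}, closure = {F, G, H, I, J, K, L} → lossless.
Decomposition 3: common = {F}, closure = {F, H, K, L} → lossy.

Decomposition 3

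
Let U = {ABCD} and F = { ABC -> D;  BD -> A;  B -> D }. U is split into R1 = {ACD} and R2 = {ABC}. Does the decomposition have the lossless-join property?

No

Common attributes: R1 ∩ R2 = {AC}.
No dependency enlarges {AC}, so (AC)⁺ = {AC}.
The closure contains neither all of R1 = {ACD} nor all of R2 = {ABC}, so the common attributes are not a superkey of either fragment. The join is lossy.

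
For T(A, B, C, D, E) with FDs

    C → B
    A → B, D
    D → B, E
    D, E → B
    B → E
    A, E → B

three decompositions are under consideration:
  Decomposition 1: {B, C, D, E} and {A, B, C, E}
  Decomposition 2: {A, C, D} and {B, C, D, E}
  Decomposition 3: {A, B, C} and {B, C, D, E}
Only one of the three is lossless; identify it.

Decomposition 1: common = {B, C, E}, closure = {B, C, E} → lossy.
Decomposition 2: common = {C, D}, closure = {B, C, D, E} → lossless.
Decomposition 3: common = {B, C}, closure = {B, C, E} → lossy.

Decomposition 2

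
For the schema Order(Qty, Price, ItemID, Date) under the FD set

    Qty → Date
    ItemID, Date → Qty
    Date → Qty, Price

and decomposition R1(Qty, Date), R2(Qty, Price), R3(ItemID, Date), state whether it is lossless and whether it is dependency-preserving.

lossless and dependency-preserving

Lossless test (chase): Rows 1 and 2 agree on Qty; apply Qty→Date and equate their Date entries. Rows 1 and 2 agree on Date; apply Date→Qty, Price and equate their Qty, Price entries. Rows 1 and 3 agree on Date; apply Date→Qty, Price and equate their Qty, Price entries. Row 3 is now all distinguished symbols — the join is lossless.
Dependency preservation: ItemID, Date → Qty; Date → Qty, Price are not contained in any single fragment, but the restricted closure of each left-hand side across the fragments still reaches the right-hand side; the remaining FDs each lie inside some fragment. All dependencies are preserved.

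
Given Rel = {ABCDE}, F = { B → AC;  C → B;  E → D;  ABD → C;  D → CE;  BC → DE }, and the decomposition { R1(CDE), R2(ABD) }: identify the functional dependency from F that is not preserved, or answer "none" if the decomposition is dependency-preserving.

B → AC: restricted closure across fragments reaches AC.
C → B: restricted closure across fragments reaches B.
E → D lies within R1.
ABD → C: restricted closure across fragments reaches C.
D → CE lies within R1.
BC → DE: restricted closure across fragments reaches DE.
Every dependency is enforceable on the fragments, so the decomposition is dependency-preserving.

none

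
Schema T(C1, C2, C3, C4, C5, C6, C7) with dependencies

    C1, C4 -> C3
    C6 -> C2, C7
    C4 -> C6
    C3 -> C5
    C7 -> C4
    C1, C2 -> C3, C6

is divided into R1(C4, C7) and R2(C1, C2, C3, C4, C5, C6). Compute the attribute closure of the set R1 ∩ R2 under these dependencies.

R1 ∩ R2 = {C4}.
C4 → C6 applies, adding C6
C6 → C2, C7 applies, adding C2, C7
Closure: {C2, C4, C6, C7}.

C2, C4, C6, C7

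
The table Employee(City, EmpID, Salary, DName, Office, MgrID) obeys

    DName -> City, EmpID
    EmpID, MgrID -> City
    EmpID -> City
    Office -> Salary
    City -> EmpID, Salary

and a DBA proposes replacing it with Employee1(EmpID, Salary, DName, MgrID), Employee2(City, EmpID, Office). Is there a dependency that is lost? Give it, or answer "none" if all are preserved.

Check Office → Salary: no single fragment contains all of {Salary, Office}, and the restricted closure of {Office} across the fragments never reaches {Salary}.
DName → City, EmpID is preserved.
EmpID, MgrID → City is preserved.
EmpID → City is preserved.
City → EmpID, Salary is preserved.

Office -> Salary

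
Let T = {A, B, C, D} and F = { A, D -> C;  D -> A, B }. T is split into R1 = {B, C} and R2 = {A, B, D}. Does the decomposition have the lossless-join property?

Common attributes: R1 ∩ R2 = {B}.
No dependency enlarges {B}, so (B)⁺ = {B}.
The closure contains neither all of R1 = {B, C} nor all of R2 = {A, B, D}, so the common attributes are not a superkey of either fragment. The join is lossy.

No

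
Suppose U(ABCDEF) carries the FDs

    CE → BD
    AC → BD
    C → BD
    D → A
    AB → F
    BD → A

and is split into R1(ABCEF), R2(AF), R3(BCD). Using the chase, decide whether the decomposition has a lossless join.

Yes

Chase test. Columns are ABCDEF; row i has aⱼ where attribute j ∈ Ri, else bᵢⱼ.
Initial tableau (one row per fragment):
  row 1: a1 a2 a3 b14 a5 a6
  row 2: a1 b22 b23 b24 b25 a6
  row 3: b31 a2 a3 a4 b35 b36
Rows 1 and 3 agree on C; apply C→BD and equate their BD entries.
Rows 1 and 3 agree on D; apply D→A and equate their A entries.
Rows 1 and 3 agree on AB; apply AB→F and equate their F entries.
Row 1 is now all distinguished symbols — the join is lossless.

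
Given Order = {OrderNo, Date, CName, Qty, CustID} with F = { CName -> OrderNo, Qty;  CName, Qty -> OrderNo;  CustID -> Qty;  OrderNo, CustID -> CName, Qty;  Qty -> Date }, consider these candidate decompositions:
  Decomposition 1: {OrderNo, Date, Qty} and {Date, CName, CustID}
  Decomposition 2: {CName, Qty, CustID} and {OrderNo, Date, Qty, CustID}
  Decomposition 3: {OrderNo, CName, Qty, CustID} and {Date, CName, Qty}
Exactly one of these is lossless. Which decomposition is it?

Decomposition 3

Decomposition 1: common = {Date}, closure = {Date} → lossy.
Decomposition 2: common = {Qty, CustID}, closure = {Date, Qty, CustID} → lossy.
Decomposition 3: common = {CName, Qty}, closure = {OrderNo, Date, CName, Qty} → lossless.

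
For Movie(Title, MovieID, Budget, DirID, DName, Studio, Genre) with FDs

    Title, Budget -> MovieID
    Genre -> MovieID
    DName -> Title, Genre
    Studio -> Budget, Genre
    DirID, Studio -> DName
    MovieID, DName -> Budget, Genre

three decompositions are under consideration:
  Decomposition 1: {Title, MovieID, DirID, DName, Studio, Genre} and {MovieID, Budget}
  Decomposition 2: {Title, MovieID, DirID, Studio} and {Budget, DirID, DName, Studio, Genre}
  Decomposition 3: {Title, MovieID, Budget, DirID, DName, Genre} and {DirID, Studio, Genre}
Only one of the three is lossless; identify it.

Decomposition 1: common = {MovieID}, closure = {MovieID} → lossy.
Decomposition 2: common = {DirID, Studio}, closure = {Title, MovieID, Budget, DirID, DName, Studio, Genre} → lossless.
Decomposition 3: common = {DirID, Genre}, closure = {MovieID, DirID, Genre} → lossy.

Decomposition 2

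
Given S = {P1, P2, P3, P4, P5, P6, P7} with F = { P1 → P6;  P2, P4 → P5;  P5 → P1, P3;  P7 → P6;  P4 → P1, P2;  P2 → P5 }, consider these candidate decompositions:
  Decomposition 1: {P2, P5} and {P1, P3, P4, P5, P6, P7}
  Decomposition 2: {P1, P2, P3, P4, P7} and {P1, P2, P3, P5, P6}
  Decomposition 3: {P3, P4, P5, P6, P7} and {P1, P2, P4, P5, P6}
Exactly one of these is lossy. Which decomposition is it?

Decomposition 1

Decomposition 1: common = {P5}, closure = {P1, P3, P5, P6} → lossy.
Decomposition 2: common = {P1, P2, P3}, closure = {P1, P2, P3, P5, P6} → lossless.
Decomposition 3: common = {P4, P5, P6}, closure = {P1, P2, P3, P4, P5, P6} → lossless.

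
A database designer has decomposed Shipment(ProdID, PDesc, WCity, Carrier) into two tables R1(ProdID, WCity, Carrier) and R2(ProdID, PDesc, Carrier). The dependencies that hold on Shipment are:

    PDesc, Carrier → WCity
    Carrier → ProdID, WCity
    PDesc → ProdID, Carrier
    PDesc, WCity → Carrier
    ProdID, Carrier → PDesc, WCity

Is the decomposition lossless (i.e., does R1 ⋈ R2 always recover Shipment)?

Common attributes: R1 ∩ R2 = {ProdID, Carrier}.
Closure of {ProdID, Carrier}: Carrier → ProdID, WCity applies, adding WCity; ProdID, Carrier → PDesc, WCity applies, adding PDesc. So (ProdID, Carrier)⁺ = {ProdID, PDesc, WCity, Carrier}.
This closure contains every attribute of R1, so R1 ∩ R2 → R1. The join is lossless.

Yes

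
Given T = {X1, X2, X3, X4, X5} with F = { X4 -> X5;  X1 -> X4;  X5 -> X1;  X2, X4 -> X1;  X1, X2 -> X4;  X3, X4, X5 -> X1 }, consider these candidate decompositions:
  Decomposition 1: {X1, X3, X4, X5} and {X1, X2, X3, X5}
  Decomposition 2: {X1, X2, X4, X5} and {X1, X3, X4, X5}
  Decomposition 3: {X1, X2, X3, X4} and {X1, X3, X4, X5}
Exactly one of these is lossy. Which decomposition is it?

Decomposition 1: common = {X1, X3, X5}, closure = {X1, X3, X4, X5} → lossless.
Decomposition 2: common = {X1, X4, X5}, closure = {X1, X4, X5} → lossy.
Decomposition 3: common = {X1, X3, X4}, closure = {X1, X3, X4, X5} → lossless.

Decomposition 2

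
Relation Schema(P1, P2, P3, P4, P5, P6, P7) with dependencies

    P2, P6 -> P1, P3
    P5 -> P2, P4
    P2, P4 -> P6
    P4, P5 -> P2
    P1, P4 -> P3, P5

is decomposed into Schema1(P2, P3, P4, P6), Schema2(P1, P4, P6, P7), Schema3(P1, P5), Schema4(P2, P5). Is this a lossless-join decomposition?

Chase test. Columns are P1, P2, P3, P4, P5, P6, P7; row i has aⱼ where attribute j ∈ Schemai, else bᵢⱼ.
Initial tableau (one row per fragment):
  row 1: b11 a2 a3 a4 b15 a6 b17
  row 2: a1 b22 b23 a4 b25 a6 a7
  row 3: a1 b32 b33 b34 a5 b36 b37
  row 4: b41 a2 b43 b44 a5 b46 b47
Rows 3 and 4 agree on P5; apply P5→P2, P4 and equate their P2, P4 entries.
Rows 3 and 4 agree on P2, P4; apply P2, P4→P6 and equate their P6 entries.
Rows 3 and 4 agree on P2, P6; apply P2, P6→P1, P3 and equate their P1, P3 entries.
No row becomes fully distinguished — the join is lossy.

No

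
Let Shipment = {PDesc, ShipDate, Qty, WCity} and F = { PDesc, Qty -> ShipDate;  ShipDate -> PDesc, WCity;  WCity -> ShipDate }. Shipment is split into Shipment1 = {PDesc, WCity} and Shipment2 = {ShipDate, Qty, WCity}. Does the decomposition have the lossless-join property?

Yes

Common attributes: Shipment1 ∩ Shipment2 = {WCity}.
Closure of {WCity}: WCity → ShipDate applies, adding ShipDate; ShipDate → PDesc, WCity applies, adding PDesc. So (WCity)⁺ = {PDesc, ShipDate, WCity}.
This closure contains every attribute of Shipment1, so Shipment1 ∩ Shipment2 → Shipment1. The join is lossless.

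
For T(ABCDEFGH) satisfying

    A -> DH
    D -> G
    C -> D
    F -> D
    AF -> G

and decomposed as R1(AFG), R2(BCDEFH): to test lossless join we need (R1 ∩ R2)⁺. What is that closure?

R1 ∩ R2 = {F}.
F → D applies, adding D
D → G applies, adding G
Closure: {DFG}.

DFG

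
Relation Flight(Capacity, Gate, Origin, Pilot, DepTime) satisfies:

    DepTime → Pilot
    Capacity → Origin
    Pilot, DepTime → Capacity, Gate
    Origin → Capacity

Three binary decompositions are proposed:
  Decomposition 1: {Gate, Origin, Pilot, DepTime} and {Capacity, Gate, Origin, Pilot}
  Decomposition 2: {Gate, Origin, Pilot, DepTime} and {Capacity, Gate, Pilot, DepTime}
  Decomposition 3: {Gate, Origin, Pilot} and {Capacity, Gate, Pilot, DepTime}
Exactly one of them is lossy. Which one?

Decomposition 1: common = {Gate, Origin, Pilot}, closure = {Capacity, Gate, Origin, Pilot} → lossless.
Decomposition 2: common = {Gate, Pilot, DepTime}, closure = {Capacity, Gate, Origin, Pilot, DepTime} → lossless.
Decomposition 3: common = {Gate, Pilot}, closure = {Gate, Pilot} → lossy.

Decomposition 3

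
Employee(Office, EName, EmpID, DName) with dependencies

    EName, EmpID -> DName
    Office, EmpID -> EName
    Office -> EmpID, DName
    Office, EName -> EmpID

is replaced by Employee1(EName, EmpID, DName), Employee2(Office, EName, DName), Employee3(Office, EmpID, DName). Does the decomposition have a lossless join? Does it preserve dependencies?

Lossless test (chase): Rows 2 and 3 agree on Office; apply Office→EmpID, DName and equate their EmpID, DName entries. Rows 2 and 3 agree on Office, EmpID; apply Office, EmpID→EName and equate their EName entries. Row 2 is now all distinguished symbols — the join is lossless.
Dependency preservation: Office, EmpID → EName; Office, EName → EmpID are not contained in any single fragment, but the restricted closure of each left-hand side across the fragments still reaches the right-hand side; the remaining FDs each lie inside some fragment. All dependencies are preserved.

lossless and dependency-preserving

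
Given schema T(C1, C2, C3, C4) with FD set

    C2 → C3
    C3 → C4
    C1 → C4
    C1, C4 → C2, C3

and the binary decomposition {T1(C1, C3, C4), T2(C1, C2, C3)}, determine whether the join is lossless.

Common attributes: T1 ∩ T2 = {C1, C3}.
Closure of {C1, C3}: C3 → C4 applies, adding C4; C1, C4 → C2, C3 applies, adding C2. So (C1, C3)⁺ = {C1, C2, C3, C4}.
This closure contains every attribute of T1, so T1 ∩ T2 → T1. The join is lossless.

Yes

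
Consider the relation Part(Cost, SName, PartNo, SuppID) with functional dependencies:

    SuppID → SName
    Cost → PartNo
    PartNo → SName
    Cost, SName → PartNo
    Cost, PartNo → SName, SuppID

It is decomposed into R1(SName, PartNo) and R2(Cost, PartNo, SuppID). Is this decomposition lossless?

Yes

Common attributes: R1 ∩ R2 = {PartNo}.
Closure of {PartNo}: PartNo → SName applies, adding SName. So (PartNo)⁺ = {SName, PartNo}.
This closure contains every attribute of R1, so R1 ∩ R2 → R1. The join is lossless.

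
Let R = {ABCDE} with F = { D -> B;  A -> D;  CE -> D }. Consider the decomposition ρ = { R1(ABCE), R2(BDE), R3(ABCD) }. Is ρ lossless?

Chase test. Columns are ABCDE; row i has aⱼ where attribute j ∈ Ri, else bᵢⱼ.
Initial tableau (one row per fragment):
  row 1: a1 a2 a3 b14 a5
  row 2: b21 a2 b23 a4 a5
  row 3: a1 a2 a3 a4 b35
Rows 1 and 3 agree on A; apply A→D and equate their D entries.
Row 1 is now all distinguished symbols — the join is lossless.

Yes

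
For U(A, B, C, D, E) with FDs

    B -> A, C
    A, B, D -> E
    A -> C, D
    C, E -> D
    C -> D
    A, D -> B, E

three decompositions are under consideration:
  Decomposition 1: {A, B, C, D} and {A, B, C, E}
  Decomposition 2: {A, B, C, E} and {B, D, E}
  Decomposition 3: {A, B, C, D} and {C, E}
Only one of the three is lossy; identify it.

Decomposition 1: common = {A, B, C}, closure = {A, B, C, D, E} → lossless.
Decomposition 2: common = {B, E}, closure = {A, B, C, D, E} → lossless.
Decomposition 3: common = {C}, closure = {C, D} → lossy.

Decomposition 3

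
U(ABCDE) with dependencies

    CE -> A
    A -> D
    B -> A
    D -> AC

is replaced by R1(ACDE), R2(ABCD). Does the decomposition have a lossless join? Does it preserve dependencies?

lossy but dependency-preserving

Lossless test: (ACD)⁺ = {ACD}, which is a superkey of neither fragment — lossy.
Dependency preservation: every FD's attributes lie within a single fragment, so each can be enforced locally — preserved.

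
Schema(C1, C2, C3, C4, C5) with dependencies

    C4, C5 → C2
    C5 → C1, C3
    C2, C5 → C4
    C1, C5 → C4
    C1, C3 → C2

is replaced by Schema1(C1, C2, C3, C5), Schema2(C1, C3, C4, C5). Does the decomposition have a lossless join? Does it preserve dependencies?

Lossless test: (C1, C3, C5)⁺ = {C1, C2, C3, C4, C5}, which contains all of one fragment — lossless.
Dependency preservation: C4, C5 → C2; C2, C5 → C4 are not contained in any single fragment, but the restricted closure of each left-hand side across the fragments still reaches the right-hand side; the remaining FDs each lie inside some fragment. All dependencies are preserved.

lossless and dependency-preserving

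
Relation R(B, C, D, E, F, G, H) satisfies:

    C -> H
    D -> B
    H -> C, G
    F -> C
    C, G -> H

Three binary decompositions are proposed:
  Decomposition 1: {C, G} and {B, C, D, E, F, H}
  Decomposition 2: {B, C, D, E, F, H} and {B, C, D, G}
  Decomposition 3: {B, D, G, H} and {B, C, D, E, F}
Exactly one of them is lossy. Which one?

Decomposition 1: common = {C}, closure = {C, G, H} → lossless.
Decomposition 2: common = {B, C, D}, closure = {B, C, D, G, H} → lossless.
Decomposition 3: common = {B, D}, closure = {B, D} → lossy.

Decomposition 3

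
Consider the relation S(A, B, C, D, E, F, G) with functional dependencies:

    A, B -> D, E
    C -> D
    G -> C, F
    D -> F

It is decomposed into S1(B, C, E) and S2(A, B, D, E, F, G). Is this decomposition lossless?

Common attributes: S1 ∩ S2 = {B, E}.
No dependency enlarges {B, E}, so (B, E)⁺ = {B, E}.
The closure contains neither all of S1 = {B, C, E} nor all of S2 = {A, B, D, E, F, G}, so the common attributes are not a superkey of either fragment. The join is lossy.

No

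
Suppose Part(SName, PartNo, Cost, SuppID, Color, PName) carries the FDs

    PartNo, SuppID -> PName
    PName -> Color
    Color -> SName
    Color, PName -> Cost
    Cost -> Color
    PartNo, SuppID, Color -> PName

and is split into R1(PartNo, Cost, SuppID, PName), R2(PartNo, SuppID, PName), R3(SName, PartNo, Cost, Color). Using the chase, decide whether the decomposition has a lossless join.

Yes

Chase test. Columns are SName, PartNo, Cost, SuppID, Color, PName; row i has aⱼ where attribute j ∈ Ri, else bᵢⱼ.
Initial tableau (one row per fragment):
  row 1: b11 a2 a3 a4 b15 a6
  row 2: b21 a2 b23 a4 b25 a6
  row 3: a1 a2 a3 b34 a5 b36
Rows 1 and 2 agree on PName; apply PName→Color and equate their Color entries.
Rows 1 and 2 agree on Color; apply Color→SName and equate their SName entries.
Rows 1 and 2 agree on Color, PName; apply Color, PName→Cost and equate their Cost entries.
Rows 1 and 3 agree on Cost; apply Cost→Color and equate their Color entries.
Rows 1 and 3 agree on Color; apply Color→SName and equate their SName entries.
Row 1 is now all distinguished symbols — the join is lossless.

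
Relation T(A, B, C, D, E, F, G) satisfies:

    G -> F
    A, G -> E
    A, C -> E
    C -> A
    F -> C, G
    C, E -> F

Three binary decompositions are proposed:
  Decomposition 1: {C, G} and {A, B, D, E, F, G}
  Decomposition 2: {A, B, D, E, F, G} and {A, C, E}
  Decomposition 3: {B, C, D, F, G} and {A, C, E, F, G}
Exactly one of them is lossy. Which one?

Decomposition 1: common = {G}, closure = {A, C, E, F, G} → lossless.
Decomposition 2: common = {A, E}, closure = {A, E} → lossy.
Decomposition 3: common = {C, F, G}, closure = {A, C, E, F, G} → lossless.

Decomposition 2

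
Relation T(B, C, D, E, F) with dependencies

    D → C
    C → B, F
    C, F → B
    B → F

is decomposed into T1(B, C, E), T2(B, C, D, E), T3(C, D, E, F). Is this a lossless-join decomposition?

Yes

Chase test. Columns are B, C, D, E, F; row i has aⱼ where attribute j ∈ Ti, else bᵢⱼ.
Initial tableau (one row per fragment):
  row 1: a1 a2 b13 a4 b15
  row 2: a1 a2 a3 a4 b25
  row 3: b31 a2 a3 a4 a5
Rows 1 and 2 agree on C; apply C→B, F and equate their B, F entries.
Rows 1 and 3 agree on C; apply C→B, F and equate their B, F entries.
Row 2 is now all distinguished symbols — the join is lossless.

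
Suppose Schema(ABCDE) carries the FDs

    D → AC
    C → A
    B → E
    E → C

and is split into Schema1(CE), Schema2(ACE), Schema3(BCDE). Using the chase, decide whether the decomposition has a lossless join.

Chase test. Columns are ABCDE; row i has aⱼ where attribute j ∈ Schemai, else bᵢⱼ.
Initial tableau (one row per fragment):
  row 1: b11 b12 a3 b14 a5
  row 2: a1 b22 a3 b24 a5
  row 3: b31 a2 a3 a4 a5
Rows 1 and 2 agree on C; apply C→A and equate their A entries.
Rows 1 and 3 agree on C; apply C→A and equate their A entries.
Row 3 is now all distinguished symbols — the join is lossless.

Yes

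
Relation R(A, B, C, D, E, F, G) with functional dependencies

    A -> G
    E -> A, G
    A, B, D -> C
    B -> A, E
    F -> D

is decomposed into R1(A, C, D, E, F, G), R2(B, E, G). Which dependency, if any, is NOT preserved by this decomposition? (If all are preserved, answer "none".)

Check A, B, D → C: no single fragment contains all of {A, B, C, D}, and the restricted closure of {A, B, D} across the fragments never reaches {C}.
A → G is preserved.
E → A, G is preserved.
B → A, E is preserved.
F → D is preserved.

A, B, D -> C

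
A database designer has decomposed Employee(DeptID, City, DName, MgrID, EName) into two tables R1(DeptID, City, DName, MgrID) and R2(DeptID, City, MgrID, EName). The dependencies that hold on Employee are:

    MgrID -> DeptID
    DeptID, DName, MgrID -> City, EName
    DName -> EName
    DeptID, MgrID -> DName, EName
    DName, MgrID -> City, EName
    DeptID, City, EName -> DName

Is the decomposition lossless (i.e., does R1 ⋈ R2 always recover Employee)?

Common attributes: R1 ∩ R2 = {DeptID, City, MgrID}.
Closure of {DeptID, City, MgrID}: DeptID, MgrID → DName, EName applies, adding DName, EName. So (DeptID, City, MgrID)⁺ = {DeptID, City, DName, MgrID, EName}.
This closure contains every attribute of R1, so R1 ∩ R2 → R1. The join is lossless.

Yes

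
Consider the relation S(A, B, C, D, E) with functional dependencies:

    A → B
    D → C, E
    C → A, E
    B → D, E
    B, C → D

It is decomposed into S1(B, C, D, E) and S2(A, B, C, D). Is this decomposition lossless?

Yes

Common attributes: S1 ∩ S2 = {B, C, D}.
Closure of {B, C, D}: D → C, E applies, adding E; C → A, E applies, adding A. So (B, C, D)⁺ = {A, B, C, D, E}.
This closure contains every attribute of S1, so S1 ∩ S2 → S1. The join is lossless.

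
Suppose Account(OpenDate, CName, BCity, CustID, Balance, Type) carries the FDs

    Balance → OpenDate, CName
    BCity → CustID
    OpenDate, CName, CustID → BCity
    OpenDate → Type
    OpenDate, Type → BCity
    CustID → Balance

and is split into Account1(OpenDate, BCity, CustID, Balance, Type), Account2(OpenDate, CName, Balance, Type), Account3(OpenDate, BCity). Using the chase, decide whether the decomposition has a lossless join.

Yes

Chase test. Columns are OpenDate, CName, BCity, CustID, Balance, Type; row i has aⱼ where attribute j ∈ Accounti, else bᵢⱼ.
Initial tableau (one row per fragment):
  row 1: a1 b12 a3 a4 a5 a6
  row 2: a1 a2 b23 b24 a5 a6
  row 3: a1 b32 a3 b34 b35 b36
Rows 1 and 2 agree on Balance; apply Balance→OpenDate, CName and equate their OpenDate, CName entries.
Rows 1 and 3 agree on BCity; apply BCity→CustID and equate their CustID entries.
Rows 1 and 3 agree on OpenDate; apply OpenDate→Type and equate their Type entries.
Rows 1 and 2 agree on OpenDate, Type; apply OpenDate, Type→BCity and equate their BCity entries.
Rows 1 and 3 agree on CustID; apply CustID→Balance and equate their Balance entries.
Rows 1 and 3 agree on Balance; apply Balance→OpenDate, CName and equate their OpenDate, CName entries.
Rows 1 and 2 agree on BCity; apply BCity→CustID and equate their CustID entries.
Row 1 is now all distinguished symbols — the join is lossless.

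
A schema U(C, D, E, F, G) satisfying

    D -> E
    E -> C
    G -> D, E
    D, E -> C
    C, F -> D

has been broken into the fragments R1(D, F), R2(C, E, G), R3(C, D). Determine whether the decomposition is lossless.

No

Chase test. Columns are C, D, E, F, G; row i has aⱼ where attribute j ∈ Ri, else bᵢⱼ.
Initial tableau (one row per fragment):
  row 1: b11 a2 b13 a4 b15
  row 2: a1 b22 a3 b24 a5
  row 3: a1 a2 b33 b34 b35
Rows 1 and 3 agree on D; apply D→E and equate their E entries.
Rows 1 and 3 agree on E; apply E→C and equate their C entries.
No row becomes fully distinguished — the join is lossy.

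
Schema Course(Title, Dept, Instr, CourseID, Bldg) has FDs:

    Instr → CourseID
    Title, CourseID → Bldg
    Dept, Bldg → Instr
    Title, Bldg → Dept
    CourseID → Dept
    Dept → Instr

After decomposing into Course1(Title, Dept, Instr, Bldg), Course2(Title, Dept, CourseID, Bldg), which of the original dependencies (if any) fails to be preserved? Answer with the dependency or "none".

Instr → CourseID: restricted closure across fragments reaches CourseID.
Title, CourseID → Bldg lies within Course2.
Dept, Bldg → Instr lies within Course1.
Title, Bldg → Dept lies within Course1.
CourseID → Dept lies within Course2.
Dept → Instr lies within Course1.
Every dependency is enforceable on the fragments, so the decomposition is dependency-preserving.

none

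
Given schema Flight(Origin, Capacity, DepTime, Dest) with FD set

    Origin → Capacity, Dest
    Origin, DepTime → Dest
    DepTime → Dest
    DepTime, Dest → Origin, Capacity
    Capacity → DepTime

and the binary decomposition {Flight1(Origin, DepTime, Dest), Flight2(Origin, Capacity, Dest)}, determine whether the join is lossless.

Yes

Common attributes: Flight1 ∩ Flight2 = {Origin, Dest}.
Closure of {Origin, Dest}: Origin → Capacity, Dest applies, adding Capacity; Capacity → DepTime applies, adding DepTime. So (Origin, Dest)⁺ = {Origin, Capacity, DepTime, Dest}.
This closure contains every attribute of Flight1, so Flight1 ∩ Flight2 → Flight1. The join is lossless.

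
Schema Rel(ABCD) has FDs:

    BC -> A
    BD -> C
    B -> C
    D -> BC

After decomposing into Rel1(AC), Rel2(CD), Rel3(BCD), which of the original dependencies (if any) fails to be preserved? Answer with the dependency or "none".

Check BC → A: no single fragment contains all of {ABC}, and the restricted closure of {BC} across the fragments never reaches {A}.
BD → C is preserved.
B → C is preserved.
D → BC is preserved.

BC -> A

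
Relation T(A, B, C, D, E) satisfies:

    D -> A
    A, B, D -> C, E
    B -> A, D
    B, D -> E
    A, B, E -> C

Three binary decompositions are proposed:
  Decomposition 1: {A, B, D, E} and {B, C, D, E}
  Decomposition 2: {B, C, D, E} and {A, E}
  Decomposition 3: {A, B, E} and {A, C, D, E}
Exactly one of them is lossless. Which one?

Decomposition 1

Decomposition 1: common = {B, D, E}, closure = {A, B, C, D, E} → lossless.
Decomposition 2: common = {E}, closure = {E} → lossy.
Decomposition 3: common = {A, E}, closure = {A, E} → lossy.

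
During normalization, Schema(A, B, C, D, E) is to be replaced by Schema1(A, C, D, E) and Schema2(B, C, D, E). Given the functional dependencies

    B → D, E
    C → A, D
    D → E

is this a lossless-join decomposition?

Yes

Common attributes: Schema1 ∩ Schema2 = {C, D, E}.
Closure of {C, D, E}: C → A, D applies, adding A. So (C, D, E)⁺ = {A, C, D, E}.
This closure contains every attribute of Schema1, so Schema1 ∩ Schema2 → Schema1. The join is lossless.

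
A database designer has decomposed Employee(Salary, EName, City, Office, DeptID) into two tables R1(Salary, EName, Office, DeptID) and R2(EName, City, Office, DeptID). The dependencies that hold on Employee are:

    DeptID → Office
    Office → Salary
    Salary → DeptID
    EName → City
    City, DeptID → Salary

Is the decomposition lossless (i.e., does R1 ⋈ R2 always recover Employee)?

Common attributes: R1 ∩ R2 = {EName, Office, DeptID}.
Closure of {EName, Office, DeptID}: Office → Salary applies, adding Salary; EName → City applies, adding City. So (EName, Office, DeptID)⁺ = {Salary, EName, City, Office, DeptID}.
This closure contains every attribute of R1, so R1 ∩ R2 → R1. The join is lossless.

Yes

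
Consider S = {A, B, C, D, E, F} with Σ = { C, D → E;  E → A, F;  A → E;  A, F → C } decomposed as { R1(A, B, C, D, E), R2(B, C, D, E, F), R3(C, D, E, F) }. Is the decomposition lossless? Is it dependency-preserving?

Lossless test (chase): Rows 1 and 2 agree on E; apply E→A, F and equate their A, F entries. Rows 1 and 3 agree on E; apply E→A, F and equate their A, F entries. Row 1 is now all distinguished symbols — the join is lossless.
Dependency preservation: E → A, F; A, F → C are not contained in any single fragment, but the restricted closure of each left-hand side across the fragments still reaches the right-hand side; the remaining FDs each lie inside some fragment. All dependencies are preserved.

lossless and dependency-preserving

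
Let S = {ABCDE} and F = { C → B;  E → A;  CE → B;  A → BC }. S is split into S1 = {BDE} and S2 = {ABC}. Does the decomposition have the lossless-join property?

Common attributes: S1 ∩ S2 = {B}.
No dependency enlarges {B}, so (B)⁺ = {B}.
The closure contains neither all of S1 = {BDE} nor all of S2 = {ABC}, so the common attributes are not a superkey of either fragment. The join is lossy.

No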